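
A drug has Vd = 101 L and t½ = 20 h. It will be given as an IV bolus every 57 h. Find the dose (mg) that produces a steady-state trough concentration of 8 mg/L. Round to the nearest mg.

5018 mg

τ/t½ = 57/20 ≈ 2.85, so f = (1/2)^(57/20) ≈ 0.138696.
Cmin,ss = (D/Vd)·f/(1−f), so D = Cmin,ss·Vd·(1−f)/f.
D = 8 × 101 × (1−f)/f ≈ 8 × 101 × 6.21001 ≈ 5017.69 mg.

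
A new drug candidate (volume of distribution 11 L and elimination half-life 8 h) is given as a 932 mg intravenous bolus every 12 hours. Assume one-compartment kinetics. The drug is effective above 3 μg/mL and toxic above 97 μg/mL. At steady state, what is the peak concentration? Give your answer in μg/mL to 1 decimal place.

131.1 μg/mL

τ/t½ = 12/8 ≈ 1.5, so fraction remaining f = (1/2)^(12/8) ≈ 0.3536.
Accumulation ratio R = 1/(1 − f) ≈ 1/0.6464 ≈ 1.5470.
Each bolus raises the concentration by D/Vd = 932/11 ≈ 84.727 μg/mL.
Steady-state peak Cmax,ss = C₀·R ≈ 84.727 × 1.5470 ≈ 131.073 μg/mL.
Peak 131.1 μg/mL vs MTC 97 μg/mL: exceeds toxic threshold.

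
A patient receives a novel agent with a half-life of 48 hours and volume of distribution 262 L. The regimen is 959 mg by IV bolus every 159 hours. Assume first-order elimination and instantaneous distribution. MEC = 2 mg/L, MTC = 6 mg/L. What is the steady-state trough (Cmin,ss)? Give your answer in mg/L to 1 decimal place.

Over one 159-h interval, 159/48 ≈ 3.3125 half-lives elapse, leaving f ≈ 0.1007 of each dose.
Each bolus raises the concentration by D/Vd = 959/262 ≈ 3.660 mg/L.
Steady-state trough Cmin,ss = C₀·f/(1−f) ≈ 3.660 × 0.1007/0.8993 ≈ 0.410 mg/L.
Trough 0.4 mg/L vs MEC 2 mg/L: subtherapeutic.

0.4 mg/L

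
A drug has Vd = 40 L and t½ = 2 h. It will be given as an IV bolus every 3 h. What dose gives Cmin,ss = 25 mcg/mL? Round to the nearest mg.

1828 mg

τ/t½ = 3/2 ≈ 1.5, so f = (1/2)^(3/2) ≈ 0.353553.
Cmin,ss = (D/Vd)·f/(1−f), so D = Cmin,ss·Vd·(1−f)/f.
D = 25 × 40 × (1−f)/f ≈ 25 × 40 × 1.82843 ≈ 1828.43 mg.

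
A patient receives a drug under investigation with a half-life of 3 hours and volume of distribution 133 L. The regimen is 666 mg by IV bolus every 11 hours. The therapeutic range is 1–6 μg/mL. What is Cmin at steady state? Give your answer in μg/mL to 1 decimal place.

τ/t½ = 11/3 ≈ 3.6667, so fraction remaining f = (1/2)^(11/3) ≈ 0.0787.
Single-dose peak C₀ = D/Vd = 666/133 ≈ 5.008 μg/mL.
Steady-state trough Cmin,ss = C₀·f/(1−f) ≈ 5.008 × 0.0787/0.9213 ≈ 0.428 μg/mL.
Trough 0.4 μg/mL vs MEC 1 μg/mL: subtherapeutic.

0.4 μg/mL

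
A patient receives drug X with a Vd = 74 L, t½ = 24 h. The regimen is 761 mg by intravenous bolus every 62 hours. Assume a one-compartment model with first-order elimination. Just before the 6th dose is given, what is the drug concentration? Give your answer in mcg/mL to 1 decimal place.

2.1 mcg/mL

f = (1/2)^(τ/t½) = (1/2)^(62/24) ≈ 0.1669.
C₀ = D/Vd = 761/74 ≈ 10.284 mcg/mL.
Before the 6th dose, 5 doses have been given. Superposition: Cmin = C₀·(f + f² + … + f^5).
≈ 10.284 × (0.1669 + 0.0279 + 0.0046 + 0.0008 + 0.0001) ≈ 10.284 × 0.2003 ≈ 2.060 mcg/mL.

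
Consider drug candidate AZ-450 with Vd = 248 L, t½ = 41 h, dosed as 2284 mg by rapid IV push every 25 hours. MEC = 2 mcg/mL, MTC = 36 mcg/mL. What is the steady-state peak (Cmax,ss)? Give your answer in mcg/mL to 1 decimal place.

k = ln2/t½ = ln2/41 ≈ 0.016906 h⁻¹; fraction remaining f = e^(−kτ) = e^(−0.016906×25) ≈ 0.6553.
Accumulation ratio R = 1/(1 − f) ≈ 1/0.3447 ≈ 2.9011.
Each bolus raises the concentration by D/Vd = 2284/248 ≈ 9.210 mcg/mL.
Cmax,ss = C₀/(1 − f) ≈ 9.210/0.3447 ≈ 26.719 mcg/mL.
Peak 26.7 mcg/mL vs MTC 36 mcg/mL: below toxic threshold.

26.7 mcg/mL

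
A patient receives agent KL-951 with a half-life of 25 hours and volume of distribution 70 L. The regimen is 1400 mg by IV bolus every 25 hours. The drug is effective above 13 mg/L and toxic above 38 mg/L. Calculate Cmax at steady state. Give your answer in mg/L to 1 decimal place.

The dosing interval is 1 half-life, so f = 2^(−1) = 0.5.
Accumulation ratio R = 1/(1 − f) = 1/0.5 = 2/1.
Single-dose peak C₀ = D/Vd = 1400/70 = 20 mg/L.
Steady-state peak Cmax,ss = C₀·R = 20 × 2/1 ≈ 40.000 mg/L.
Peak 40.0 mg/L vs MTC 38 mg/L: exceeds toxic threshold.

40.0 mg/L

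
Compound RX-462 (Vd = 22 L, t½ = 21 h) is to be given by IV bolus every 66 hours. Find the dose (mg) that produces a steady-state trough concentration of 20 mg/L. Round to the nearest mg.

τ/t½ = 66/21 ≈ 3.1429, so f = (1/2)^(66/21) ≈ 0.113215.
Cmin,ss = (D/Vd)·f/(1−f), so D = Cmin,ss·Vd·(1−f)/f.
D = 20 × 22 × (1−f)/f ≈ 20 × 22 × 7.83275 ≈ 3446.41 mg.

3446 mg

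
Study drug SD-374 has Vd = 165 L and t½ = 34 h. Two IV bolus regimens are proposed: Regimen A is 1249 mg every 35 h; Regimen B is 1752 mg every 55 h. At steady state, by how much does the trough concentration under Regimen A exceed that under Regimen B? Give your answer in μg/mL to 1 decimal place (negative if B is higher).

2.1 μg/mL

Regimen A: f = (1/2)^(35/34) ≈ 0.4899; Cmin,ss = (1249/165)·f/(1−f) ≈ 7.270 μg/mL.
Regimen B: f = (1/2)^(55/34) ≈ 0.3259; Cmin,ss = (1752/165)·f/(1−f) ≈ 5.133 μg/mL.
Difference ≈ 7.270 − 5.133 ≈ 2.137 μg/mL.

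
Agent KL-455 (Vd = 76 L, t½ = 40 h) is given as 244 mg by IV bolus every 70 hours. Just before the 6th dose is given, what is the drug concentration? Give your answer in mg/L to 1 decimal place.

f = (1/2)^(τ/t½) = (1/2)^(70/40) ≈ 0.2973.
C₀ = D/Vd = 244/76 ≈ 3.211 mg/L.
Before the 6th dose, 5 doses have been given. Superposition: Cmin = C₀·(f + f² + … + f^5).
≈ 3.211 × (0.2973 + 0.0884 + 0.0263 + 0.0078 + 0.0023) ≈ 3.211 × 0.4221 ≈ 1.355 mg/L.

1.4 mg/L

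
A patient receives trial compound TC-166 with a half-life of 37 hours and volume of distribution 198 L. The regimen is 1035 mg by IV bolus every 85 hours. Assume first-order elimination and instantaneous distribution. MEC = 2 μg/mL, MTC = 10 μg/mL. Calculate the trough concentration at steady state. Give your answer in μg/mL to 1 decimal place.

1.3 μg/mL

k = ln2/t½ = ln2/37 ≈ 0.018734 h⁻¹; fraction remaining f = e^(−kτ) = e^(−0.018734×85) ≈ 0.2034.
Accumulation ratio R = 1/(1 − f) ≈ 1/0.7966 ≈ 1.2553.
Each bolus raises the concentration by D/Vd = 1035/198 ≈ 5.227 μg/mL.
Cmax,ss = C₀/(1 − f) ≈ 5.227/0.7966 ≈ 6.562 μg/mL.
One interval later, Cmin,ss = Cmax,ss·e^(−kτ) ≈ 6.562 × 0.2034 ≈ 1.335 μg/mL.
Trough 1.3 μg/mL vs MEC 2 μg/mL: subtherapeutic.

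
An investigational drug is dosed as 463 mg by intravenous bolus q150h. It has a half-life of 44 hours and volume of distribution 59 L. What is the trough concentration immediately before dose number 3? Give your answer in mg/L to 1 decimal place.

0.8 mg/L

f = (1/2)^(τ/t½) = (1/2)^(150/44) ≈ 0.0941.
C₀ = D/Vd = 463/59 ≈ 7.847 mg/L.
Before the 3rd dose, 2 doses have been given. Superposition: Cmin = C₀·(f + f²).
≈ 7.847 × (0.0941 + 0.0089) ≈ 7.847 × 0.1030 ≈ 0.808 mg/L.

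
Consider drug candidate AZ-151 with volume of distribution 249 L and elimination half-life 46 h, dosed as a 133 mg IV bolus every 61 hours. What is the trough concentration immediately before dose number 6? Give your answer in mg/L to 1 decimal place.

0.4 mg/L

f = (1/2)^(τ/t½) = (1/2)^(61/46) ≈ 0.3988.
C₀ = D/Vd = 133/249 ≈ 0.534 mg/L.
Before the 6th dose, 5 doses have been given. Superposition: Cmin = C₀·(f + f² + … + f^5).
≈ 0.534 × (0.3988 + 0.1590 + 0.0634 + 0.0253 + 0.0101) ≈ 0.534 × 0.6566 ≈ 0.351 mg/L.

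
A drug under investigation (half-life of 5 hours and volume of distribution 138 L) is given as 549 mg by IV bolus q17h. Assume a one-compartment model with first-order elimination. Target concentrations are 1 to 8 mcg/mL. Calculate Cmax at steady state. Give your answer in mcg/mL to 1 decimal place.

τ/t½ = 17/5 ≈ 3.4, so fraction remaining f = (1/2)^(17/5) ≈ 0.0947.
At steady state, accumulation factor R = 1/(1 − e^(−kτ)) ≈ 1.1046.
Each bolus raises the concentration by D/Vd = 549/138 ≈ 3.978 mcg/mL.
Steady-state peak Cmax,ss = C₀·R ≈ 3.978 × 1.1046 ≈ 4.394 mcg/mL.
Peak 4.4 mcg/mL vs MTC 8 mcg/mL: below toxic threshold.

4.4 mcg/mL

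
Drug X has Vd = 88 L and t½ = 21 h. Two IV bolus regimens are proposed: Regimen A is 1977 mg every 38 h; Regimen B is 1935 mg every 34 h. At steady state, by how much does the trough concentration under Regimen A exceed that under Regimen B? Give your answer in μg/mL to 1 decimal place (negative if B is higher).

-1.6 μg/mL

Regimen A: f = (1/2)^(38/21) ≈ 0.2853; Cmin,ss = (1977/88)·f/(1−f) ≈ 8.968 μg/mL.
Regimen B: f = (1/2)^(34/21) ≈ 0.3256; Cmin,ss = (1935/88)·f/(1−f) ≈ 10.616 μg/mL.
Difference ≈ 8.968 − 10.616 ≈ -1.648 μg/mL.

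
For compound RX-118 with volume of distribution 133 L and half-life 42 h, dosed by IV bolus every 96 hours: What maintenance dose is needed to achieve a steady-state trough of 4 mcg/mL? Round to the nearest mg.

τ/t½ = 96/42 ≈ 2.2857, so f = (1/2)^(96/42) ≈ 0.205084.
Cmin,ss = (D/Vd)·f/(1−f), so D = Cmin,ss·Vd·(1−f)/f.
D = 4 × 133 × (1−f)/f ≈ 4 × 133 × 3.87605 ≈ 2062.06 mg.

2062 mg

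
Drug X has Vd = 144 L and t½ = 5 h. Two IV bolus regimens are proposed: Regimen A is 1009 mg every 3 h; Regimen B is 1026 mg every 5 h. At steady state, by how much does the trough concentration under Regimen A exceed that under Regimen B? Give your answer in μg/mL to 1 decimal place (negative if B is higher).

6.5 μg/mL

Regimen A: f = (1/2)^(3/5) ≈ 0.6598; Cmin,ss = (1009/144)·f/(1−f) ≈ 13.590 μg/mL.
Regimen B: f = (1/2)^(5/5) ≈ 0.5000; Cmin,ss = (1026/144)·f/(1−f) ≈ 7.125 μg/mL.
Difference ≈ 13.590 − 7.125 ≈ 6.465 μg/mL.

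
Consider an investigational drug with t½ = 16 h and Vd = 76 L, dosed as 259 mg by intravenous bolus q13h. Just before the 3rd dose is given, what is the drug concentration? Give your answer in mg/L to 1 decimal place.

f = (1/2)^(τ/t½) = (1/2)^(13/16) ≈ 0.5694.
C₀ = D/Vd = 259/76 ≈ 3.408 mg/L.
Before the 3rd dose, 2 doses have been given. Superposition: Cmin = C₀·(f + f²).
≈ 3.408 × (0.5694 + 0.3242) ≈ 3.408 × 0.8936 ≈ 3.045 mg/L.

3.0 mg/L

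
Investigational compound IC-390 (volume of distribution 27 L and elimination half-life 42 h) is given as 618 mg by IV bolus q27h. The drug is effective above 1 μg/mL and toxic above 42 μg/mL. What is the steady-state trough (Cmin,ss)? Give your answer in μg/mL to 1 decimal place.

k = ln2/t½ = ln2/42 ≈ 0.016504 h⁻¹; fraction remaining f = e^(−kτ) = e^(−0.016504×27) ≈ 0.6404.
At steady state, accumulation factor R = 1/(1 − e^(−kτ)) ≈ 2.7809.
Each bolus raises the concentration by D/Vd = 618/27 ≈ 22.889 μg/mL.
Cmax,ss = C₀/(1 − f) ≈ 22.889/0.3596 ≈ 63.651 μg/mL.
One interval later, Cmin,ss = Cmax,ss·e^(−kτ) ≈ 63.651 × 0.6404 ≈ 40.762 μg/mL.
Trough 40.8 μg/mL vs MEC 1 μg/mL: adequate.

40.8 μg/mL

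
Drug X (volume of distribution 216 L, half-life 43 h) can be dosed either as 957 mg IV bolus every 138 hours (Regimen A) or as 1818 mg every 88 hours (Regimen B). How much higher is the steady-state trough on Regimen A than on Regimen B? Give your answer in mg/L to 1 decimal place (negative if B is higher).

Regimen A: f = (1/2)^(138/43) ≈ 0.1081; Cmin,ss = (957/216)·f/(1−f) ≈ 0.537 mg/L.
Regimen B: f = (1/2)^(88/43) ≈ 0.2421; Cmin,ss = (1818/216)·f/(1−f) ≈ 2.689 mg/L.
Difference ≈ 0.537 − 2.689 ≈ -2.152 mg/L.

-2.2 mg/L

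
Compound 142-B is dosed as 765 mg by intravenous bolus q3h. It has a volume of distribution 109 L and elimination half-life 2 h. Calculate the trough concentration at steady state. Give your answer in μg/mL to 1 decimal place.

τ/t½ = 3/2 ≈ 1.5, so fraction remaining f = (1/2)^(3/2) ≈ 0.3536.
At steady state, accumulation factor R = 1/(1 − e^(−kτ)) ≈ 1.5470.
Single-dose peak C₀ = D/Vd = 765/109 ≈ 7.018 μg/mL.
Cmax,ss = C₀/(1 − f) ≈ 7.018/0.6464 ≈ 10.857 μg/mL.
Steady-state trough Cmin,ss = Cmax,ss·f ≈ 10.857 × 0.3536 ≈ 3.839 μg/mL.

3.8 μg/mL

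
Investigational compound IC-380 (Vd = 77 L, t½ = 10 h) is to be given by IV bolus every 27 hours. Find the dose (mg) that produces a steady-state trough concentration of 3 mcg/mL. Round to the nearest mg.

1270 mg

τ/t½ = 27/10 ≈ 2.7, so f = (1/2)^(27/10) ≈ 0.153893.
Cmin,ss = (D/Vd)·f/(1−f), so D = Cmin,ss·Vd·(1−f)/f.
D = 3 × 77 × (1−f)/f ≈ 3 × 77 × 5.49802 ≈ 1270.04 mg.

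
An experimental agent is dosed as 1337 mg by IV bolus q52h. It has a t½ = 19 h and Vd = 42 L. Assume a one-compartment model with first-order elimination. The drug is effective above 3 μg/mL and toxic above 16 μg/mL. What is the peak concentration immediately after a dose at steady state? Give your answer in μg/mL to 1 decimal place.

τ/t½ = 52/19 ≈ 2.7368, so fraction remaining f = (1/2)^(52/19) ≈ 0.1500.
At steady state, accumulation factor R = 1/(1 − e^(−kτ)) ≈ 1.1765.
Single-dose peak C₀ = D/Vd = 1337/42 ≈ 31.833 μg/mL.
Cmax,ss = C₀/(1 − f) ≈ 31.833/0.8500 ≈ 37.451 μg/mL.
Peak 37.5 μg/mL vs MTC 16 μg/mL: exceeds toxic threshold.

37.5 μg/mL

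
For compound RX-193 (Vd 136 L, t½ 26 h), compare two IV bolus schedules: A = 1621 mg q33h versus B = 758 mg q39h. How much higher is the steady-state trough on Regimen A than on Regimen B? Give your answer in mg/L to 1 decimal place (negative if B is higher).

5.4 mg/L

Regimen A: f = (1/2)^(33/26) ≈ 0.4149; Cmin,ss = (1621/136)·f/(1−f) ≈ 8.452 mg/L.
Regimen B: f = (1/2)^(39/26) ≈ 0.3536; Cmin,ss = (758/136)·f/(1−f) ≈ 3.049 mg/L.
Difference ≈ 8.452 − 3.049 ≈ 5.403 mg/L.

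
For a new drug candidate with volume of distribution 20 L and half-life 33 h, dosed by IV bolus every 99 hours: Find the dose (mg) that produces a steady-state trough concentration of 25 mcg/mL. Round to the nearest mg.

3500 mg

τ/t½ = 99/33 ≈ 3, so f = (1/2)^(99/33) ≈ 0.125000.
Cmin,ss = (D/Vd)·f/(1−f), so D = Cmin,ss·Vd·(1−f)/f.
D = 25 × 20 × (1−f)/f ≈ 25 × 20 × 7.00000 ≈ 3500.00 mg.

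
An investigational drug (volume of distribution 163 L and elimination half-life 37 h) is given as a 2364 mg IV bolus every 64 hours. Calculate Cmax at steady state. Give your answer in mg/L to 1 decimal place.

k = ln2/t½ = ln2/37 ≈ 0.018734 h⁻¹; fraction remaining f = e^(−kτ) = e^(−0.018734×64) ≈ 0.3015.
Accumulation ratio R = 1/(1 − f) ≈ 1/0.6985 ≈ 1.4316.
Single-dose peak C₀ = D/Vd = 2364/163 ≈ 14.503 mg/L.
Steady-state peak Cmax,ss = C₀·R ≈ 14.503 × 1.4316 ≈ 20.762 mg/L.

20.8 mg/L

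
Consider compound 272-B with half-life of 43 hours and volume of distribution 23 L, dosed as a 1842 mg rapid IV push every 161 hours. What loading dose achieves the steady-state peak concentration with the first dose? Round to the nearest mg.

f = (1/2)^(161/43) ≈ 0.074626; accumulation ratio R = 1/(1−f) ≈ 1.08064.
Loading dose to hit Cmax,ss on first dose: D_load = D_maint·R ≈ 1842 × 1.08064 ≈ 1990.54 mg.

1991 mg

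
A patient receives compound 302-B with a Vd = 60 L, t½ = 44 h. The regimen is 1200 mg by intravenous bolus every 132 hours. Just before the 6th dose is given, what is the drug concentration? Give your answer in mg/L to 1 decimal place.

f = (1/2)^(τ/t½) = (1/2)^(132/44) ≈ 0.1250.
C₀ = D/Vd = 1200/60 ≈ 20.000 mg/L.
Before the 6th dose, 5 doses have been given. Superposition: Cmin = C₀·(f + f² + … + f^5).
≈ 20.000 × (0.1250 + 0.0156 + 0.0020 + 0.0002 + 0.0000) ≈ 20.000 × 0.1428 ≈ 2.856 mg/L.

2.9 mg/L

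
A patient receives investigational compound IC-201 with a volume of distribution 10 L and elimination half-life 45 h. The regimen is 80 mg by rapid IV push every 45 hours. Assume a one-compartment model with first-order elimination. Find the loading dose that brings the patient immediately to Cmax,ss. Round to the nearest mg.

f = (1/2)^(45/45) ≈ 0.500000; accumulation ratio R = 1/(1−f) ≈ 2.00000.
Loading dose to hit Cmax,ss on first dose: D_load = D_maint·R ≈ 80 × 2.00000 ≈ 160.00 mg.

160 mg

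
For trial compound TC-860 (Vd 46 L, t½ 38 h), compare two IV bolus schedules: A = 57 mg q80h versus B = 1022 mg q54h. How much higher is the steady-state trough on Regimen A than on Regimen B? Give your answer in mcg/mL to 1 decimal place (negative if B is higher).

-12.9 mcg/mL

Regimen A: f = (1/2)^(80/38) ≈ 0.2324; Cmin,ss = (57/46)·f/(1−f) ≈ 0.375 mcg/mL.
Regimen B: f = (1/2)^(54/38) ≈ 0.3734; Cmin,ss = (1022/46)·f/(1−f) ≈ 13.240 mcg/mL.
Difference ≈ 0.375 − 13.240 ≈ -12.865 mcg/mL.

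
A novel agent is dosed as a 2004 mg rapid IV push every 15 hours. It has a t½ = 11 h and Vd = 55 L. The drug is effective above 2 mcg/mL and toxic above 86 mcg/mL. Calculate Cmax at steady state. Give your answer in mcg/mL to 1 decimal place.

k = ln2/t½ = ln2/11 ≈ 0.063013 h⁻¹; fraction remaining f = e^(−kτ) = e^(−0.063013×15) ≈ 0.3886.
At steady state, accumulation factor R = 1/(1 − e^(−kτ)) ≈ 1.6356.
Single-dose peak C₀ = D/Vd = 2004/55 ≈ 36.436 mcg/mL.
Steady-state peak Cmax,ss = C₀·R ≈ 36.436 × 1.6356 ≈ 59.595 mcg/mL.
Peak 59.6 mcg/mL vs MTC 86 mcg/mL: below toxic threshold.

59.6 mcg/mL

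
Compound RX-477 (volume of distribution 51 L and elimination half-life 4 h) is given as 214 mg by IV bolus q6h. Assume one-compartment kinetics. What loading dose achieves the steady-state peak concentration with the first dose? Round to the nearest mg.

f = (1/2)^(6/4) ≈ 0.353553; accumulation ratio R = 1/(1−f) ≈ 1.54692.
Loading dose to hit Cmax,ss on first dose: D_load = D_maint·R ≈ 214 × 1.54692 ≈ 331.04 mg.

331 mg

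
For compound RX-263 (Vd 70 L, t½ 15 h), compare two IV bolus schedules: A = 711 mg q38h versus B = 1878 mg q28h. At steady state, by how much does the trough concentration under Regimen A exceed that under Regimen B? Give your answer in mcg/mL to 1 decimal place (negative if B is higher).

Regimen A: f = (1/2)^(38/15) ≈ 0.1727; Cmin,ss = (711/70)·f/(1−f) ≈ 2.120 mcg/mL.
Regimen B: f = (1/2)^(28/15) ≈ 0.2742; Cmin,ss = (1878/70)·f/(1−f) ≈ 10.136 mcg/mL.
Difference ≈ 2.120 − 10.136 ≈ -8.016 mcg/mL.

-8.0 mcg/mL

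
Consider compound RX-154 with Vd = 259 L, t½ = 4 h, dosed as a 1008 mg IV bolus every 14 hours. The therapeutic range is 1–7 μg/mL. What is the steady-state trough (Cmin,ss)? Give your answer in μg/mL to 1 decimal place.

Over one 14-h interval, 14/4 ≈ 3.5 half-lives elapse, leaving f ≈ 0.0884 of each dose.
At steady state, accumulation factor R = 1/(1 − e^(−kτ)) ≈ 1.0970.
Each bolus raises the concentration by D/Vd = 1008/259 ≈ 3.892 μg/mL.
Steady-state peak Cmax,ss = C₀·R ≈ 3.892 × 1.0970 ≈ 4.270 μg/mL.
One interval later, Cmin,ss = Cmax,ss·e^(−kτ) ≈ 4.270 × 0.0884 ≈ 0.377 μg/mL.
Trough 0.4 μg/mL vs MEC 1 μg/mL: subtherapeutic.

0.4 μg/mL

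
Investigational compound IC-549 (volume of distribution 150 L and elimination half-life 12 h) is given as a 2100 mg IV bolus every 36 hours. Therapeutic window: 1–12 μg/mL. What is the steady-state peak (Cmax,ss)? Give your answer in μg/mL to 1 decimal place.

16.0 μg/mL

The dosing interval is 3 half-lives, so f = 2^(−3) = 0.125.
At steady state, R = 1/(1 − 0.125) = 8/7.
Single-dose peak C₀ = D/Vd = 2100/150 = 14 μg/mL.
Steady-state peak Cmax,ss = C₀·R = 14 × 8/7 ≈ 16.000 μg/mL.
Peak 16.0 μg/mL vs MTC 12 μg/mL: exceeds toxic threshold.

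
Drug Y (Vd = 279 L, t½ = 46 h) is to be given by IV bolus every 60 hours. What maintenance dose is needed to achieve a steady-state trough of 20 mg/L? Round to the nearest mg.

8201 mg

τ/t½ = 60/46 ≈ 1.3043, so f = (1/2)^(60/46) ≈ 0.404904.
Cmin,ss = (D/Vd)·f/(1−f), so D = Cmin,ss·Vd·(1−f)/f.
D = 20 × 279 × (1−f)/f ≈ 20 × 279 × 1.46972 ≈ 8201.04 mg.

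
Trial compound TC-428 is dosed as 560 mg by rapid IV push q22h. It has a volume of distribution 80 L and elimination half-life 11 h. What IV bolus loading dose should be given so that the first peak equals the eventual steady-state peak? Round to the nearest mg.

f = (1/2)^(22/11) ≈ 0.250000; accumulation ratio R = 1/(1−f) ≈ 1.33333.
Loading dose to hit Cmax,ss on first dose: D_load = D_maint·R ≈ 560 × 1.33333 ≈ 746.66 mg.

747 mg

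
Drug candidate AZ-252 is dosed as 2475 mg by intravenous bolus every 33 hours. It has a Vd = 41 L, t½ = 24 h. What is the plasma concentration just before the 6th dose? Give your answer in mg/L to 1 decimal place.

37.6 mg/L

f = (1/2)^(τ/t½) = (1/2)^(33/24) ≈ 0.3856.
C₀ = D/Vd = 2475/41 ≈ 60.366 mg/L.
Before the 6th dose, 5 doses have been given. Superposition: Cmin = C₀·(f + f² + … + f^5).
≈ 60.366 × (0.3856 + 0.1487 + 0.0573 + 0.0221 + 0.0085) ≈ 60.366 × 0.6222 ≈ 37.560 mg/L.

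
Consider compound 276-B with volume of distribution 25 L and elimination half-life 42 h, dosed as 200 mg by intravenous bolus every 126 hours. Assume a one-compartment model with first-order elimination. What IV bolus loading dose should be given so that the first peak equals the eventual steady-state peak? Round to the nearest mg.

229 mg

f = (1/2)^(126/42) ≈ 0.125000; accumulation ratio R = 1/(1−f) ≈ 1.14286.
Loading dose to hit Cmax,ss on first dose: D_load = D_maint·R ≈ 200 × 1.14286 ≈ 228.57 mg.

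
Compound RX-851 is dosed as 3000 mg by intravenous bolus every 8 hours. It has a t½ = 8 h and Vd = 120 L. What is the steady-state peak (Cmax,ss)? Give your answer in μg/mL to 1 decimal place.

The dosing interval is 1 half-life, so f = 2^(−1) = 0.5.
Accumulation ratio R = 1/(1 − f) = 1/0.5 = 2/1.
Single-dose peak C₀ = D/Vd = 3000/120 = 25 μg/mL.
Steady-state peak Cmax,ss = C₀·R = 25 × 2/1 ≈ 50.000 μg/mL.

50.0 μg/mL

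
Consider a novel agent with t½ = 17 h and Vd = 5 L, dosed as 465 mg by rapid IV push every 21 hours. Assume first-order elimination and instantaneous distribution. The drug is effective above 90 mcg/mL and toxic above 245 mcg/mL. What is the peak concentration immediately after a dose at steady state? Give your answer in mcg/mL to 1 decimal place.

161.7 mcg/mL

τ/t½ = 21/17 ≈ 1.2353, so fraction remaining f = (1/2)^(21/17) ≈ 0.4248.
Accumulation ratio R = 1/(1 − f) ≈ 1/0.5752 ≈ 1.7385.
Each bolus raises the concentration by D/Vd = 465/5 ≈ 93.000 mcg/mL.
Steady-state peak Cmax,ss = C₀·R ≈ 93.000 × 1.7385 ≈ 161.680 mcg/mL.
Peak 161.7 mcg/mL vs MTC 245 mcg/mL: below toxic threshold.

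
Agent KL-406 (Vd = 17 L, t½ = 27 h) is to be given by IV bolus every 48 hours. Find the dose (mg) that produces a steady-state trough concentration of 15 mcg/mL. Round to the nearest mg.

τ/t½ = 48/27 ≈ 1.7778, so f = (1/2)^(48/27) ≈ 0.291632.
Cmin,ss = (D/Vd)·f/(1−f), so D = Cmin,ss·Vd·(1−f)/f.
D = 15 × 17 × (1−f)/f ≈ 15 × 17 × 2.42898 ≈ 619.39 mg.

619 mg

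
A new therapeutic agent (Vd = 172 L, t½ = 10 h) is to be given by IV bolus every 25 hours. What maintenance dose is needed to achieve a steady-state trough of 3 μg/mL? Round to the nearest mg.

2403 mg

τ/t½ = 25/10 ≈ 2.5, so f = (1/2)^(25/10) ≈ 0.176777.
Cmin,ss = (D/Vd)·f/(1−f), so D = Cmin,ss·Vd·(1−f)/f.
D = 3 × 172 × (1−f)/f ≈ 3 × 172 × 4.65684 ≈ 2402.93 mg.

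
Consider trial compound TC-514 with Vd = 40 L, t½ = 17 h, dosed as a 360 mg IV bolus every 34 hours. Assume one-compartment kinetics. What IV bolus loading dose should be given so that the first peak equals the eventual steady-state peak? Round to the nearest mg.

f = (1/2)^(34/17) ≈ 0.250000; accumulation ratio R = 1/(1−f) ≈ 1.33333.
Loading dose to hit Cmax,ss on first dose: D_load = D_maint·R ≈ 360 × 1.33333 ≈ 480.00 mg.

480 mg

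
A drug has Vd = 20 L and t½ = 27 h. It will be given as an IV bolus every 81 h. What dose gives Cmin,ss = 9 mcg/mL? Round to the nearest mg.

1260 mg

τ/t½ = 81/27 ≈ 3, so f = (1/2)^(81/27) ≈ 0.125000.
Cmin,ss = (D/Vd)·f/(1−f), so D = Cmin,ss·Vd·(1−f)/f.
D = 9 × 20 × (1−f)/f ≈ 9 × 20 × 7.00000 ≈ 1260.00 mg.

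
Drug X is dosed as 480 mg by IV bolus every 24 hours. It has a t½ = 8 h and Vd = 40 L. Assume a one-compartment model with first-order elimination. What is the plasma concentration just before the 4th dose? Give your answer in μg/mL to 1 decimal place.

1.7 μg/mL

f = (1/2)^(τ/t½) = (1/2)^(24/8) ≈ 0.1250.
C₀ = D/Vd = 480/40 ≈ 12.000 μg/mL.
Before the 4th dose, 3 doses have been given. Superposition: Cmin = C₀·(f + f² + … + f^3).
≈ 12.000 × (0.1250 + 0.0156 + 0.0020) ≈ 12.000 × 0.1426 ≈ 1.711 μg/mL.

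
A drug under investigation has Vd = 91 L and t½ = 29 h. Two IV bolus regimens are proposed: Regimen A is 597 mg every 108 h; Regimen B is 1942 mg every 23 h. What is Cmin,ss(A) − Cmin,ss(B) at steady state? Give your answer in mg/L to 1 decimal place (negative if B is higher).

-28.6 mg/L

Regimen A: f = (1/2)^(108/29) ≈ 0.0757; Cmin,ss = (597/91)·f/(1−f) ≈ 0.537 mg/L.
Regimen B: f = (1/2)^(23/29) ≈ 0.5771; Cmin,ss = (1942/91)·f/(1−f) ≈ 29.122 mg/L.
Difference ≈ 0.537 − 29.122 ≈ -28.585 mg/L.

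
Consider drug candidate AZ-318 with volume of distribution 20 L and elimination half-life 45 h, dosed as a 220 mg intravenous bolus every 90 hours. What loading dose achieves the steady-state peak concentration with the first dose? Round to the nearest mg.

f = (1/2)^(90/45) ≈ 0.250000; accumulation ratio R = 1/(1−f) ≈ 1.33333.
Loading dose to hit Cmax,ss on first dose: D_load = D_maint·R ≈ 220 × 1.33333 ≈ 293.33 mg.

293 mg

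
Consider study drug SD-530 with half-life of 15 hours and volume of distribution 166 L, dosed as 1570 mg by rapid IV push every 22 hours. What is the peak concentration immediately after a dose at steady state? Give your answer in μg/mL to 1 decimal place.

14.8 μg/mL

k = ln2/t½ = ln2/15 ≈ 0.046210 h⁻¹; fraction remaining f = e^(−kτ) = e^(−0.046210×22) ≈ 0.3618.
At steady state, accumulation factor R = 1/(1 − e^(−kτ)) ≈ 1.5669.
Each bolus raises the concentration by D/Vd = 1570/166 ≈ 9.458 μg/mL.
Steady-state peak Cmax,ss = C₀·R ≈ 9.458 × 1.5669 ≈ 14.820 μg/mL.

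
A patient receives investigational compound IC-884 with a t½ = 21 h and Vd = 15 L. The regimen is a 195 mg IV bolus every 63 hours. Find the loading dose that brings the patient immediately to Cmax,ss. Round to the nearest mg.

223 mg

f = (1/2)^(63/21) ≈ 0.125000; accumulation ratio R = 1/(1−f) ≈ 1.14286.
Loading dose to hit Cmax,ss on first dose: D_load = D_maint·R ≈ 195 × 1.14286 ≈ 222.86 mg.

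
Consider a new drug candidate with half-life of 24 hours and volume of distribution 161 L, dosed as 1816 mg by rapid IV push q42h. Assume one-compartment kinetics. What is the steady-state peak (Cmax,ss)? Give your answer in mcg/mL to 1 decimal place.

Over one 42-h interval, 42/24 ≈ 1.75 half-lives elapse, leaving f ≈ 0.2973 of each dose.
Accumulation ratio R = 1/(1 − f) ≈ 1/0.7027 ≈ 1.4231.
Single-dose peak C₀ = D/Vd = 1816/161 ≈ 11.280 mcg/mL.
Cmax,ss = C₀/(1 − f) ≈ 11.280/0.7027 ≈ 16.052 mcg/mL.

16.1 mcg/mL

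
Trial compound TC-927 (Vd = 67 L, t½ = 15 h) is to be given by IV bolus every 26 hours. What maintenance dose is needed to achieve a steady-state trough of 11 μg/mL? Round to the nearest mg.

τ/t½ = 26/15 ≈ 1.7333, so f = (1/2)^(26/15) ≈ 0.300756.
Cmin,ss = (D/Vd)·f/(1−f), so D = Cmin,ss·Vd·(1−f)/f.
D = 11 × 67 × (1−f)/f ≈ 11 × 67 × 2.32495 ≈ 1713.49 mg.

1713 mg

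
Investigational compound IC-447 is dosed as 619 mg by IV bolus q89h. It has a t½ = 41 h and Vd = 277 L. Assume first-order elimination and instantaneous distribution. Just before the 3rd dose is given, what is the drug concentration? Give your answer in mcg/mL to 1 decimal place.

f = (1/2)^(τ/t½) = (1/2)^(89/41) ≈ 0.2221.
C₀ = D/Vd = 619/277 ≈ 2.235 mcg/mL.
Before the 3rd dose, 2 doses have been given. Superposition: Cmin = C₀·(f + f²).
≈ 2.235 × (0.2221 + 0.0493) ≈ 2.235 × 0.2714 ≈ 0.607 mcg/mL.

0.6 mcg/mL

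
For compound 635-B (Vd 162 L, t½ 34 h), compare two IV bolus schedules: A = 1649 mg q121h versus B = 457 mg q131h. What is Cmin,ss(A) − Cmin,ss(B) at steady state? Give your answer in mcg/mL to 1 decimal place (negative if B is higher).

0.7 mcg/mL

Regimen A: f = (1/2)^(121/34) ≈ 0.0849; Cmin,ss = (1649/162)·f/(1−f) ≈ 0.944 mcg/mL.
Regimen B: f = (1/2)^(131/34) ≈ 0.0692; Cmin,ss = (457/162)·f/(1−f) ≈ 0.210 mcg/mL.
Difference ≈ 0.944 − 0.210 ≈ 0.734 mcg/mL.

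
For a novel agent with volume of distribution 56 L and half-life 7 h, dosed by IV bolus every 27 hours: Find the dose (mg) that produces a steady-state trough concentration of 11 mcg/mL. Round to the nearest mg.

τ/t½ = 27/7 ≈ 3.8571, so f = (1/2)^(27/7) ≈ 0.069006.
Cmin,ss = (D/Vd)·f/(1−f), so D = Cmin,ss·Vd·(1−f)/f.
D = 11 × 56 × (1−f)/f ≈ 11 × 56 × 13.49149 ≈ 8310.76 mg.

8311 mg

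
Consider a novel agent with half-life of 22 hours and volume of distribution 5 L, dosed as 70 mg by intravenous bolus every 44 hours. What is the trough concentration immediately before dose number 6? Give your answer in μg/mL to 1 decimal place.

f = (1/2)^(τ/t½) = (1/2)^(44/22) ≈ 0.2500.
C₀ = D/Vd = 70/5 ≈ 14.000 μg/mL.
Before the 6th dose, 5 doses have been given. Superposition: Cmin = C₀·(f + f² + … + f^5).
≈ 14.000 × (0.2500 + 0.0625 + 0.0156 + 0.0039 + 0.0010) ≈ 14.000 × 0.3330 ≈ 4.662 μg/mL.

4.7 μg/mL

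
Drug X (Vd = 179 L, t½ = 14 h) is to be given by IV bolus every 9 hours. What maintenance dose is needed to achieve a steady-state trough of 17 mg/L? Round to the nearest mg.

τ/t½ = 9/14 ≈ 0.64286, so f = (1/2)^(9/14) ≈ 0.640443.
Cmin,ss = (D/Vd)·f/(1−f), so D = Cmin,ss·Vd·(1−f)/f.
D = 17 × 179 × (1−f)/f ≈ 17 × 179 × 0.56142 ≈ 1708.40 mg.

1708 mg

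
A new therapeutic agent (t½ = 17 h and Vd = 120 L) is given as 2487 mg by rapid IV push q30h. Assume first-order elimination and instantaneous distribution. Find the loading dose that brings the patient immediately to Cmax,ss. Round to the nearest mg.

3524 mg

f = (1/2)^(30/17) ≈ 0.294287; accumulation ratio R = 1/(1−f) ≈ 1.41701.
Loading dose to hit Cmax,ss on first dose: D_load = D_maint·R ≈ 2487 × 1.41701 ≈ 3524.10 mg.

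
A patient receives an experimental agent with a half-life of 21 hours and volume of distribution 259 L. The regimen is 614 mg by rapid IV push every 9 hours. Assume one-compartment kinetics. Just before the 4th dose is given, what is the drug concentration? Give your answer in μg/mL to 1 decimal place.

f = (1/2)^(τ/t½) = (1/2)^(9/21) ≈ 0.7430.
C₀ = D/Vd = 614/259 ≈ 2.371 μg/mL.
Before the 4th dose, 3 doses have been given. Superposition: Cmin = C₀·(f + f² + … + f^3).
≈ 2.371 × (0.7430 + 0.5520 + 0.4102) ≈ 2.371 × 1.7052 ≈ 4.043 μg/mL.

4.0 μg/mL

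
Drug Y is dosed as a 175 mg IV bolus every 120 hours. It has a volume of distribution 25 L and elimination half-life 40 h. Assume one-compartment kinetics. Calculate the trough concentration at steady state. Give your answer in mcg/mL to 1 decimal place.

1.0 mcg/mL

The dosing interval is 3 half-lives, so f = 2^(−3) = 0.125.
At steady state, R = 1/(1 − 0.125) = 8/7.
Single-dose peak C₀ = D/Vd = 175/25 = 7 mcg/mL.
Steady-state peak Cmax,ss = C₀·R = 7 × 8/7 ≈ 8.000 mcg/mL.
Steady-state trough Cmin,ss = Cmax,ss·f ≈ 8.000 × 0.125 ≈ 1.000 mcg/mL.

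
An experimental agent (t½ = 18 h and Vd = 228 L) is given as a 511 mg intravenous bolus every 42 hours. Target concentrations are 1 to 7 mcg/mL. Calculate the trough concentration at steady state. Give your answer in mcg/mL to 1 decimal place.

0.6 mcg/mL

k = ln2/t½ = ln2/18 ≈ 0.038508 h⁻¹; fraction remaining f = e^(−kτ) = e^(−0.038508×42) ≈ 0.1984.
At steady state, accumulation factor R = 1/(1 − e^(−kτ)) ≈ 1.2475.
Single-dose peak C₀ = D/Vd = 511/228 ≈ 2.241 mcg/mL.
Cmax,ss = C₀/(1 − f) ≈ 2.241/0.8016 ≈ 2.796 mcg/mL.
One interval later, Cmin,ss = Cmax,ss·e^(−kτ) ≈ 2.796 × 0.1984 ≈ 0.555 mcg/mL.
Trough 0.6 mcg/mL vs MEC 1 mcg/mL: subtherapeutic.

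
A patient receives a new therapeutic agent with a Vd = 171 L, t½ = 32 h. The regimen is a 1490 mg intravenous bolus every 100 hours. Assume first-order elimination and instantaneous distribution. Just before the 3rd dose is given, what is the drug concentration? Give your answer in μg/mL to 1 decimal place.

1.1 μg/mL

f = (1/2)^(τ/t½) = (1/2)^(100/32) ≈ 0.1146.
C₀ = D/Vd = 1490/171 ≈ 8.713 μg/mL.
Before the 3rd dose, 2 doses have been given. Superposition: Cmin = C₀·(f + f²).
≈ 8.713 × (0.1146 + 0.0131) ≈ 8.713 × 0.1277 ≈ 1.113 μg/mL.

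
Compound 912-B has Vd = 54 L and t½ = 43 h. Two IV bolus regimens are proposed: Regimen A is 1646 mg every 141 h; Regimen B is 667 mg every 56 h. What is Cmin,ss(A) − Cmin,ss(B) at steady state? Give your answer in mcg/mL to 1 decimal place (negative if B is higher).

-4.9 mcg/mL

Regimen A: f = (1/2)^(141/43) ≈ 0.1030; Cmin,ss = (1646/54)·f/(1−f) ≈ 3.500 mcg/mL.
Regimen B: f = (1/2)^(56/43) ≈ 0.4055; Cmin,ss = (667/54)·f/(1−f) ≈ 8.425 mcg/mL.
Difference ≈ 3.500 − 8.425 ≈ -4.925 mcg/mL.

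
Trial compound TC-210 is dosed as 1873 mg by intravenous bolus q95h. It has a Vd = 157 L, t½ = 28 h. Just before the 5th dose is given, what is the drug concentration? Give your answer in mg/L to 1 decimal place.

f = (1/2)^(τ/t½) = (1/2)^(95/28) ≈ 0.0952.
C₀ = D/Vd = 1873/157 ≈ 11.930 mg/L.
Before the 5th dose, 4 doses have been given. Superposition: Cmin = C₀·(f + f² + … + f^4).
≈ 11.930 × (0.0952 + 0.0091 + 0.0009 + 0.0001) ≈ 11.930 × 0.1053 ≈ 1.256 mg/L.

1.3 mg/L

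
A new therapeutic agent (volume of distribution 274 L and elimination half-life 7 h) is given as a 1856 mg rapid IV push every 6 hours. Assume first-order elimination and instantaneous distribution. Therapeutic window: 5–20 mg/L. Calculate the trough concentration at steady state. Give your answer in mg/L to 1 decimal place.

k = ln2/t½ = ln2/7 ≈ 0.099021 h⁻¹; fraction remaining f = e^(−kτ) = e^(−0.099021×6) ≈ 0.5520.
Accumulation ratio R = 1/(1 − f) ≈ 1/0.4480 ≈ 2.2321.
Each bolus raises the concentration by D/Vd = 1856/274 ≈ 6.774 mg/L.
Steady-state peak Cmax,ss = C₀·R ≈ 6.774 × 2.2321 ≈ 15.120 mg/L.
Steady-state trough Cmin,ss = Cmax,ss·f ≈ 15.120 × 0.5520 ≈ 8.346 mg/L.
Trough 8.3 mg/L vs MEC 5 mg/L: adequate.

8.3 mg/L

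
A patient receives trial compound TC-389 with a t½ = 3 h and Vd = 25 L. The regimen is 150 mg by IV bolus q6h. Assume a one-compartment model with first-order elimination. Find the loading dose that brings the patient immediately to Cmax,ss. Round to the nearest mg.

f = (1/2)^(6/3) ≈ 0.250000; accumulation ratio R = 1/(1−f) ≈ 1.33333.
Loading dose to hit Cmax,ss on first dose: D_load = D_maint·R ≈ 150 × 1.33333 ≈ 200.00 mg.

200 mg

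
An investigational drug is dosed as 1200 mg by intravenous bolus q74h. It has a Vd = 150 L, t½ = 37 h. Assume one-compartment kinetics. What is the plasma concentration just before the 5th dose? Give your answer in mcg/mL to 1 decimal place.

2.7 mcg/mL

f = (1/2)^(τ/t½) = (1/2)^(74/37) ≈ 0.2500.
C₀ = D/Vd = 1200/150 ≈ 8.000 mcg/mL.
Before the 5th dose, 4 doses have been given. Superposition: Cmin = C₀·(f + f² + … + f^4).
≈ 8.000 × (0.2500 + 0.0625 + 0.0156 + 0.0039) ≈ 8.000 × 0.3320 ≈ 2.656 mcg/mL.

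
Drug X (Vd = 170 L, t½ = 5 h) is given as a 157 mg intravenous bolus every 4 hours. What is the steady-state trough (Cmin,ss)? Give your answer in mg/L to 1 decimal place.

1.2 mg/L

τ/t½ = 4/5 ≈ 0.8, so fraction remaining f = (1/2)^(4/5) ≈ 0.5743.
Each bolus raises the concentration by D/Vd = 157/170 ≈ 0.924 mg/L.
Steady-state trough Cmin,ss = C₀·f/(1−f) ≈ 0.924 × 0.5743/0.4257 ≈ 1.247 mg/L.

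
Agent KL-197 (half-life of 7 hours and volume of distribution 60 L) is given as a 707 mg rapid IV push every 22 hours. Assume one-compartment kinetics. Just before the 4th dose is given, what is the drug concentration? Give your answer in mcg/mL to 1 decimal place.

1.5 mcg/mL

f = (1/2)^(τ/t½) = (1/2)^(22/7) ≈ 0.1132.
C₀ = D/Vd = 707/60 ≈ 11.783 mcg/mL.
Before the 4th dose, 3 doses have been given. Superposition: Cmin = C₀·(f + f² + … + f^3).
≈ 11.783 × (0.1132 + 0.0128 + 0.0015) ≈ 11.783 × 0.1275 ≈ 1.502 mcg/mL.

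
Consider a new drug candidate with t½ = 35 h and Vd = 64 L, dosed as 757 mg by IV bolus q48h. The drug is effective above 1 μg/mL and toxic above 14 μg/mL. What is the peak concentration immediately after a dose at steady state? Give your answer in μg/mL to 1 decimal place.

19.3 μg/mL

k = ln2/t½ = ln2/35 ≈ 0.019804 h⁻¹; fraction remaining f = e^(−kτ) = e^(−0.019804×48) ≈ 0.3865.
Accumulation ratio R = 1/(1 − f) ≈ 1/0.6135 ≈ 1.6300.
Single-dose peak C₀ = D/Vd = 757/64 ≈ 11.828 μg/mL.
Steady-state peak Cmax,ss = C₀·R ≈ 11.828 × 1.6300 ≈ 19.280 μg/mL.
Peak 19.3 μg/mL vs MTC 14 μg/mL: exceeds toxic threshold.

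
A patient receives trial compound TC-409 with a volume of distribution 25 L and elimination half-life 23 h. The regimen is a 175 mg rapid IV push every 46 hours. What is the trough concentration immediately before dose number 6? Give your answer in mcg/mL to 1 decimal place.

f = (1/2)^(τ/t½) = (1/2)^(46/23) ≈ 0.2500.
C₀ = D/Vd = 175/25 ≈ 7.000 mcg/mL.
Before the 6th dose, 5 doses have been given. Superposition: Cmin = C₀·(f + f² + … + f^5).
≈ 7.000 × (0.2500 + 0.0625 + 0.0156 + 0.0039 + 0.0010) ≈ 7.000 × 0.3330 ≈ 2.331 mcg/mL.

2.3 mcg/mL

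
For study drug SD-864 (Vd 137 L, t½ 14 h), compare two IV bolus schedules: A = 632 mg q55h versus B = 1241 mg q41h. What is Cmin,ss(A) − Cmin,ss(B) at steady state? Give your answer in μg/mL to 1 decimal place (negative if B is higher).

-1.0 μg/mL

Regimen A: f = (1/2)^(55/14) ≈ 0.0657; Cmin,ss = (632/137)·f/(1−f) ≈ 0.324 μg/mL.
Regimen B: f = (1/2)^(41/14) ≈ 0.1313; Cmin,ss = (1241/137)·f/(1−f) ≈ 1.369 μg/mL.
Difference ≈ 0.324 − 1.369 ≈ -1.045 μg/mL.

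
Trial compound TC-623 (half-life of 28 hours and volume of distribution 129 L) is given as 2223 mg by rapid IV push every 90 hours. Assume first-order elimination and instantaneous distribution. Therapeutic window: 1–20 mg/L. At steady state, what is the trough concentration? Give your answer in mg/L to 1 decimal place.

2.1 mg/L

k = ln2/t½ = ln2/28 ≈ 0.024755 h⁻¹; fraction remaining f = e^(−kτ) = e^(−0.024755×90) ≈ 0.1077.
Each bolus raises the concentration by D/Vd = 2223/129 ≈ 17.233 mg/L.
Steady-state trough Cmin,ss = C₀·f/(1−f) ≈ 17.233 × 0.1077/0.8923 ≈ 2.080 mg/L.
Trough 2.1 mg/L vs MEC 1 mg/L: adequate.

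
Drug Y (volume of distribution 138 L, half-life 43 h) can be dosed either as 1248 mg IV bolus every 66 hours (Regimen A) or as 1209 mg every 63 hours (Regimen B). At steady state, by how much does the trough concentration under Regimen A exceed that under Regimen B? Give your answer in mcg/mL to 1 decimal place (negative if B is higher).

-0.2 mcg/mL

Regimen A: f = (1/2)^(66/43) ≈ 0.3451; Cmin,ss = (1248/138)·f/(1−f) ≈ 4.765 mcg/mL.
Regimen B: f = (1/2)^(63/43) ≈ 0.3622; Cmin,ss = (1209/138)·f/(1−f) ≈ 4.975 mcg/mL.
Difference ≈ 4.765 − 4.975 ≈ -0.210 mcg/mL.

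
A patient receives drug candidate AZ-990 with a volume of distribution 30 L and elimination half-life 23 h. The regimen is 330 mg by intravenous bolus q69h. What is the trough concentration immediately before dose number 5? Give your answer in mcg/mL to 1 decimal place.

f = (1/2)^(τ/t½) = (1/2)^(69/23) ≈ 0.1250.
C₀ = D/Vd = 330/30 ≈ 11.000 mcg/mL.
Before the 5th dose, 4 doses have been given. Superposition: Cmin = C₀·(f + f² + … + f^4).
≈ 11.000 × (0.1250 + 0.0156 + 0.0020 + 0.0002) ≈ 11.000 × 0.1428 ≈ 1.571 mcg/mL.

1.6 mcg/mL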